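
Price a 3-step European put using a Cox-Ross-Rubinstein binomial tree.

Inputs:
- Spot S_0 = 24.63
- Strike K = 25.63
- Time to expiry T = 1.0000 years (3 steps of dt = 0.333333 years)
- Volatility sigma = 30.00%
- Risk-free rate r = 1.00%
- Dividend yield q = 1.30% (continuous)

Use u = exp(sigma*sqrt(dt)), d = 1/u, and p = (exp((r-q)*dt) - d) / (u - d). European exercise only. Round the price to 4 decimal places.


Answer: Price = V(0,0) = 3.7471

Derivation:
dt = T/N = 0.333333
u = exp(sigma*sqrt(dt)) = 1.189110; d = 1/u = 0.840965
p = (exp((r-q)*dt) - d) / (u - d) = 0.453936
Discount per step: exp(-r*dt) = 0.996672
Stock lattice S(k, i) with i counting down-moves:
  k=0: S(0,0) = 24.6300
  k=1: S(1,0) = 29.2878; S(1,1) = 20.7130
  k=2: S(2,0) = 34.8264; S(2,1) = 24.6300; S(2,2) = 17.4189
  k=3: S(3,0) = 41.4124; S(3,1) = 29.2878; S(3,2) = 20.7130; S(3,3) = 14.6487
Terminal payoffs V(N, i) = max(K - S_T, 0):
  V(3,0) = 0.000000; V(3,1) = 0.000000; V(3,2) = 4.917029; V(3,3) = 10.981324
Backward induction: V(k, i) = exp(-r*dt) * [p * V(k+1, i) + (1-p) * V(k+1, i+1)].
  V(2,0) = exp(-r*dt) * [p*0.000000 + (1-p)*0.000000] = 0.000000
  V(2,1) = exp(-r*dt) * [p*0.000000 + (1-p)*4.917029] = 2.676079
  V(2,2) = exp(-r*dt) * [p*4.917029 + (1-p)*10.981324] = 8.201141
  V(1,0) = exp(-r*dt) * [p*0.000000 + (1-p)*2.676079] = 1.456448
  V(1,1) = exp(-r*dt) * [p*2.676079 + (1-p)*8.201141] = 5.674172
  V(0,0) = exp(-r*dt) * [p*1.456448 + (1-p)*5.674172] = 3.747085


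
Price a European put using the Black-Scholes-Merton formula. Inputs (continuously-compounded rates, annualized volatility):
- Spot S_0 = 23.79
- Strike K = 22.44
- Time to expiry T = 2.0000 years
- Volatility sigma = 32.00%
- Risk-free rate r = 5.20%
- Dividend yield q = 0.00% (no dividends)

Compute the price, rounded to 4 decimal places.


Answer: Price = 2.4023

Derivation:
d1 = (ln(S/K) + (r - q + 0.5*sigma^2) * T) / (sigma * sqrt(T)) = 0.58517559
d2 = d1 - sigma * sqrt(T) = 0.13262725
exp(-rT) = 0.90122530; exp(-qT) = 1.00000000
P = K * exp(-rT) * N(-d2) - S_0 * exp(-qT) * N(-d1)
N(-d1) = 0.27921483; N(-d2) = 0.44724409
P = 22.4400 * 0.90122530 * 0.44724409 - 23.7900 * 1.00000000 * 0.27921483 = 2.4023


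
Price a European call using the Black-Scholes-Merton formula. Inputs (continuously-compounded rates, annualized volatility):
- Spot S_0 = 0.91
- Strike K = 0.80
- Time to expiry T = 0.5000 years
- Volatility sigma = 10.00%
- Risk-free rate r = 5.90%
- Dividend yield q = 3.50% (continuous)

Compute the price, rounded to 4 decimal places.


Answer: Price = 0.1180

Derivation:
d1 = (ln(S/K) + (r - q + 0.5*sigma^2) * T) / (sigma * sqrt(T)) = 2.02703291
d2 = d1 - sigma * sqrt(T) = 1.95632223
exp(-rT) = 0.97093088; exp(-qT) = 0.98265224
C = S_0 * exp(-qT) * N(d1) - K * exp(-rT) * N(d2)
N(d1) = 0.97867048; N(d2) = 0.97478640
C = 0.9100 * 0.98265224 * 0.97867048 - 0.8000 * 0.97093088 * 0.97478640 = 0.1180


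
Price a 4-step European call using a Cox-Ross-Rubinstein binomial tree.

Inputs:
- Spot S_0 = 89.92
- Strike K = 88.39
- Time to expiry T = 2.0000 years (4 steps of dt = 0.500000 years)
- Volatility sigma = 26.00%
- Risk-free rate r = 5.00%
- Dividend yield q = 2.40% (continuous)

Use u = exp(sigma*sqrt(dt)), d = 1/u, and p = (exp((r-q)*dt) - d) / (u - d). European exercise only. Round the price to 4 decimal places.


Answer: Price = V(0,0) = 14.6684

Derivation:
dt = T/N = 0.500000
u = exp(sigma*sqrt(dt)) = 1.201833; d = 1/u = 0.832062
p = (exp((r-q)*dt) - d) / (u - d) = 0.489554
Discount per step: exp(-r*dt) = 0.975310
Stock lattice S(k, i) with i counting down-moves:
  k=0: S(0,0) = 89.9200
  k=1: S(1,0) = 108.0688; S(1,1) = 74.8191
  k=2: S(2,0) = 129.8806; S(2,1) = 89.9200; S(2,2) = 62.2541
  k=3: S(3,0) = 156.0948; S(3,1) = 108.0688; S(3,2) = 74.8191; S(3,3) = 51.7993
  k=4: S(4,0) = 187.5999; S(4,1) = 129.8806; S(4,2) = 89.9200; S(4,3) = 62.2541; S(4,4) = 43.1003
Terminal payoffs V(N, i) = max(S_T - K, 0):
  V(4,0) = 99.209888; V(4,1) = 41.490645; V(4,2) = 1.530000; V(4,3) = 0.000000; V(4,4) = 0.000000
Backward induction: V(k, i) = exp(-r*dt) * [p * V(k+1, i) + (1-p) * V(k+1, i+1)].
  V(3,0) = exp(-r*dt) * [p*99.209888 + (1-p)*41.490645] = 68.025238
  V(3,1) = exp(-r*dt) * [p*41.490645 + (1-p)*1.530000] = 20.572091
  V(3,2) = exp(-r*dt) * [p*1.530000 + (1-p)*0.000000] = 0.730524
  V(3,3) = exp(-r*dt) * [p*0.000000 + (1-p)*0.000000] = 0.000000
  V(2,0) = exp(-r*dt) * [p*68.025238 + (1-p)*20.572091] = 42.721449
  V(2,1) = exp(-r*dt) * [p*20.572091 + (1-p)*0.730524] = 10.186169
  V(2,2) = exp(-r*dt) * [p*0.730524 + (1-p)*0.000000] = 0.348801
  V(1,0) = exp(-r*dt) * [p*42.721449 + (1-p)*10.186169] = 25.469175
  V(1,1) = exp(-r*dt) * [p*10.186169 + (1-p)*0.348801] = 5.037202
  V(0,0) = exp(-r*dt) * [p*25.469175 + (1-p)*5.037202] = 14.668414


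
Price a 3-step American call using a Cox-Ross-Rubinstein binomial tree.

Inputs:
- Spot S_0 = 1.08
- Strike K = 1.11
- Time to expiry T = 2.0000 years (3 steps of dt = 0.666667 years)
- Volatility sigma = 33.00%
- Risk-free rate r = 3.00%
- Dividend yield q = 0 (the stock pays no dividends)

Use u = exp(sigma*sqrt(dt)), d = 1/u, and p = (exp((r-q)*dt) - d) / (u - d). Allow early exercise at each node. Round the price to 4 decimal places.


Answer: Price = V(0,0) = 0.2291

Derivation:
dt = T/N = 0.666667
u = exp(sigma*sqrt(dt)) = 1.309236; d = 1/u = 0.763804
p = (exp((r-q)*dt) - d) / (u - d) = 0.470081
Discount per step: exp(-r*dt) = 0.980199
Stock lattice S(k, i) with i counting down-moves:
  k=0: S(0,0) = 1.0800
  k=1: S(1,0) = 1.4140; S(1,1) = 0.8249
  k=2: S(2,0) = 1.8512; S(2,1) = 1.0800; S(2,2) = 0.6301
  k=3: S(3,0) = 2.4237; S(3,1) = 1.4140; S(3,2) = 0.8249; S(3,3) = 0.4812
Terminal payoffs V(N, i) = max(S_T - K, 0):
  V(3,0) = 1.313694; V(3,1) = 0.303975; V(3,2) = 0.000000; V(3,3) = 0.000000
Backward induction: V(k, i) = exp(-r*dt) * [p * V(k+1, i) + (1-p) * V(k+1, i+1)]; then take max(V_cont, immediate exercise) for American.
  V(2,0) = exp(-r*dt) * [p*1.313694 + (1-p)*0.303975] = 0.763207; exercise = 0.741227; V(2,0) = max -> 0.763207
  V(2,1) = exp(-r*dt) * [p*0.303975 + (1-p)*0.000000] = 0.140063; exercise = 0.000000; V(2,1) = max -> 0.140063
  V(2,2) = exp(-r*dt) * [p*0.000000 + (1-p)*0.000000] = 0.000000; exercise = 0.000000; V(2,2) = max -> 0.000000
  V(1,0) = exp(-r*dt) * [p*0.763207 + (1-p)*0.140063] = 0.424417; exercise = 0.303975; V(1,0) = max -> 0.424417
  V(1,1) = exp(-r*dt) * [p*0.140063 + (1-p)*0.000000] = 0.064537; exercise = 0.000000; V(1,1) = max -> 0.064537
  V(0,0) = exp(-r*dt) * [p*0.424417 + (1-p)*0.064537] = 0.229082; exercise = 0.000000; V(0,0) = max -> 0.229082


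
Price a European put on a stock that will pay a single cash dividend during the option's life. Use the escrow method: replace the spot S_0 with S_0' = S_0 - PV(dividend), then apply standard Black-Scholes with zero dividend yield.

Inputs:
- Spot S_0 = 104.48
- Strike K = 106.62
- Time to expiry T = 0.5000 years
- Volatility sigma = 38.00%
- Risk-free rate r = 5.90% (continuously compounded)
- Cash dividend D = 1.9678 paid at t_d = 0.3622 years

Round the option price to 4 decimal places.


Answer: Price = 11.5021

Derivation:
PV(D) = D * exp(-r * t_d) = 1.9678 * 0.97885692 = 1.92619464
S_0' = S_0 - PV(D) = 104.4800 - 1.92619464 = 102.55380536
d1 = (ln(S_0'/K) + (r + sigma^2/2)*T) / (sigma*sqrt(T)) = 0.09942844
d2 = d1 - sigma*sqrt(T) = -0.16927213
exp(-rT) = 0.97093088
N(-d1) = 0.46039905; N(-d2) = 0.56720870
P = K * exp(-rT) * N(-d2) - S_0' * N(-d1) = 106.6200 * 0.97093088 * 0.56720870 - 102.55380536 * 0.46039905 = 11.5021


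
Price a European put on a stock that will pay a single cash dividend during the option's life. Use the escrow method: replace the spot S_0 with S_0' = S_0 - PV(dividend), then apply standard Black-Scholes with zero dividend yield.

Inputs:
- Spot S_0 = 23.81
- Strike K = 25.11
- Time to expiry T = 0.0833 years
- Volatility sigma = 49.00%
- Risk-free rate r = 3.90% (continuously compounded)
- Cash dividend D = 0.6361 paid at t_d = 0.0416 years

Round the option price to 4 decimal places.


Answer: Price = 2.4813

Derivation:
PV(D) = D * exp(-r * t_d) = 0.6361 * 0.99837892 = 0.63506883
S_0' = S_0 - PV(D) = 23.8100 - 0.63506883 = 23.17493117
d1 = (ln(S_0'/K) + (r + sigma^2/2)*T) / (sigma*sqrt(T)) = -0.47337698
d2 = d1 - sigma*sqrt(T) = -0.61479950
exp(-rT) = 0.99675657
N(-d1) = 0.68202787; N(-d2) = 0.73065643
P = K * exp(-rT) * N(-d2) - S_0' * N(-d1) = 25.1100 * 0.99675657 * 0.73065643 - 23.17493117 * 0.68202787 = 2.4813


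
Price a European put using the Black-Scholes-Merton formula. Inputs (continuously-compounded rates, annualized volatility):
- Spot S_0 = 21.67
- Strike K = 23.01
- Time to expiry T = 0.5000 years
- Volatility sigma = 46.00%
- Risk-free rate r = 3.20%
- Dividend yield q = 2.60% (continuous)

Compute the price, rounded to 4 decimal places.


d1 = (ln(S/K) + (r - q + 0.5*sigma^2) * T) / (sigma * sqrt(T)) = -0.01260522
d2 = d1 - sigma * sqrt(T) = -0.33787434
exp(-rT) = 0.98412732; exp(-qT) = 0.98708414
P = K * exp(-rT) * N(-d2) - S_0 * exp(-qT) * N(-d1)
N(-d1) = 0.50502862; N(-d2) = 0.63227106
P = 23.0100 * 0.98412732 * 0.63227106 - 21.6700 * 0.98708414 * 0.50502862 = 3.5150

Answer: Price = 3.5150


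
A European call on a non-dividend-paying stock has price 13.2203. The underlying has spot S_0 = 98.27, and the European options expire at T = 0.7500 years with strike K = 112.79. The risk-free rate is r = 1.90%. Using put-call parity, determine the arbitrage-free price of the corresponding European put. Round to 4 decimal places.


Put-call parity: C - P = S_0 * exp(-qT) - K * exp(-rT).
S_0 * exp(-qT) = 98.2700 * 1.00000000 = 98.27000000
K * exp(-rT) = 112.7900 * 0.98585105 = 111.19414001
P = C - S*exp(-qT) + K*exp(-rT)
P = 13.2203 - 98.27000000 + 111.19414001 = 26.1444

Answer: Put price = 26.1444


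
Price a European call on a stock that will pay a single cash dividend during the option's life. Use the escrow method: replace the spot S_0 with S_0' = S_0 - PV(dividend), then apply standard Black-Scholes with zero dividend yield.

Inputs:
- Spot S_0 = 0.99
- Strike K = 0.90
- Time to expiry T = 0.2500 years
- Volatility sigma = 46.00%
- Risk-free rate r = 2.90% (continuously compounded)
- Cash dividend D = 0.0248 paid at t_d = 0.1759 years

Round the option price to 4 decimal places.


PV(D) = D * exp(-r * t_d) = 0.0248 * 0.99491189 = 0.02467381
S_0' = S_0 - PV(D) = 0.9900 - 0.02467381 = 0.96532619
d1 = (ln(S_0'/K) + (r + sigma^2/2)*T) / (sigma*sqrt(T)) = 0.45117955
d2 = d1 - sigma*sqrt(T) = 0.22117955
exp(-rT) = 0.99277622
N(d1) = 0.67406993; N(d2) = 0.58752368
C = S_0' * N(d1) - K * exp(-rT) * N(d2) = 0.96532619 * 0.67406993 - 0.9000 * 0.99277622 * 0.58752368 = 0.1257

Answer: Price = 0.1257


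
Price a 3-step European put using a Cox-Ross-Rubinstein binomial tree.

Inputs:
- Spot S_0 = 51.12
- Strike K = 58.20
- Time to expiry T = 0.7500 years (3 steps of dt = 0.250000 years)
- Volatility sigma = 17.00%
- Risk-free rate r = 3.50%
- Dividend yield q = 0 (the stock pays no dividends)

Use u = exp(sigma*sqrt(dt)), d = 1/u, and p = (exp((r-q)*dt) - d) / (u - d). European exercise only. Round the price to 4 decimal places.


Answer: Price = V(0,0) = 6.7012

Derivation:
dt = T/N = 0.250000
u = exp(sigma*sqrt(dt)) = 1.088717; d = 1/u = 0.918512
p = (exp((r-q)*dt) - d) / (u - d) = 0.530397
Discount per step: exp(-r*dt) = 0.991288
Stock lattice S(k, i) with i counting down-moves:
  k=0: S(0,0) = 51.1200
  k=1: S(1,0) = 55.6552; S(1,1) = 46.9543
  k=2: S(2,0) = 60.5928; S(2,1) = 51.1200; S(2,2) = 43.1281
  k=3: S(3,0) = 65.9684; S(3,1) = 55.6552; S(3,2) = 46.9543; S(3,3) = 39.6137
Terminal payoffs V(N, i) = max(K - S_T, 0):
  V(3,0) = 0.000000; V(3,1) = 2.544784; V(3,2) = 11.245652; V(3,3) = 18.586269
Backward induction: V(k, i) = exp(-r*dt) * [p * V(k+1, i) + (1-p) * V(k+1, i+1)].
  V(2,0) = exp(-r*dt) * [p*0.000000 + (1-p)*2.544784] = 1.184627
  V(2,1) = exp(-r*dt) * [p*2.544784 + (1-p)*11.245652] = 6.572971
  V(2,2) = exp(-r*dt) * [p*11.245652 + (1-p)*18.586269] = 14.564826
  V(1,0) = exp(-r*dt) * [p*1.184627 + (1-p)*6.572971] = 3.682645
  V(1,1) = exp(-r*dt) * [p*6.572971 + (1-p)*14.564826] = 10.236012
  V(0,0) = exp(-r*dt) * [p*3.682645 + (1-p)*10.236012] = 6.701233


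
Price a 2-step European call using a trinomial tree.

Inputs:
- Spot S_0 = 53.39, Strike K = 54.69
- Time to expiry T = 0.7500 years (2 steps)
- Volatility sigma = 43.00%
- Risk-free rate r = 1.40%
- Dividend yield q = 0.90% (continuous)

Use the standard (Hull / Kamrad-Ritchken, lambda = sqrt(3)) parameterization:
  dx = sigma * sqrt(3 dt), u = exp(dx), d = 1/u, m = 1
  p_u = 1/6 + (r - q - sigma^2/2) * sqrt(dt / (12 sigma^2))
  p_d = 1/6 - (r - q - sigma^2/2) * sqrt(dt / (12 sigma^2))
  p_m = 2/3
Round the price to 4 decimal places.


dt = T/N = 0.375000; dx = sigma*sqrt(3*dt) = 0.456084
u = exp(dx) = 1.577883; d = 1/u = 0.633761
p_u = 0.130715, p_m = 0.666667, p_d = 0.202618
Discount per step: exp(-r*dt) = 0.994764
Stock lattice S(k, j) with j the centered position index:
  k=0: S(0,+0) = 53.3900
  k=1: S(1,-1) = 33.8365; S(1,+0) = 53.3900; S(1,+1) = 84.2432
  k=2: S(2,-2) = 21.4442; S(2,-1) = 33.8365; S(2,+0) = 53.3900; S(2,+1) = 84.2432; S(2,+2) = 132.9258
Terminal payoffs V(N, j) = max(S_T - K, 0):
  V(2,-2) = 0.000000; V(2,-1) = 0.000000; V(2,+0) = 0.000000; V(2,+1) = 29.553156; V(2,+2) = 78.235818
Backward induction: V(k, j) = exp(-r*dt) * [p_u * V(k+1, j+1) + p_m * V(k+1, j) + p_d * V(k+1, j-1)]
  V(1,-1) = exp(-r*dt) * [p_u*0.000000 + p_m*0.000000 + p_d*0.000000] = 0.000000
  V(1,+0) = exp(-r*dt) * [p_u*29.553156 + p_m*0.000000 + p_d*0.000000] = 3.842819
  V(1,+1) = exp(-r*dt) * [p_u*78.235818 + p_m*29.553156 + p_d*0.000000] = 29.772002
  V(0,+0) = exp(-r*dt) * [p_u*29.772002 + p_m*3.842819 + p_d*0.000000] = 6.419741

Answer: Price = V(0,0) = 6.4197


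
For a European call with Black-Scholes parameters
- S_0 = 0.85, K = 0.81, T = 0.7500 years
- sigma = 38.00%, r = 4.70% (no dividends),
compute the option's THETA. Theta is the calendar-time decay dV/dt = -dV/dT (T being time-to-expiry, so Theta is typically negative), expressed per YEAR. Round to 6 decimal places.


Answer: Theta = -0.087849

Derivation:
d1 = 0.4181295291; d2 = 0.0890398756
phi(d1) = 0.3655490954; exp(-qT) = 1.0000000000; exp(-rT) = 0.9653640451
Theta = -S*exp(-qT)*phi(d1)*sigma/(2*sqrt(T)) - r*K*exp(-rT)*N(d2) + q*S*exp(-qT)*N(d1)
N(d1) = 0.6620737919; N(d2) = 0.5354748901; sqrt(T) = 0.8660254038
Term 1 = -0.8500 * 1.0000000000 * 0.3655490954 * 0.3800 / (2 * 0.8660254038) = -0.0681691076
Term 2 = -0.0470 * 0.8100 * 0.9653640451 * 0.5354748901 = -0.0196794568
Term 3 = 0 (no dividend yield, q = 0)
Theta = -0.0681691076 + (-0.0196794568) + (0.0000000000) = -0.087849


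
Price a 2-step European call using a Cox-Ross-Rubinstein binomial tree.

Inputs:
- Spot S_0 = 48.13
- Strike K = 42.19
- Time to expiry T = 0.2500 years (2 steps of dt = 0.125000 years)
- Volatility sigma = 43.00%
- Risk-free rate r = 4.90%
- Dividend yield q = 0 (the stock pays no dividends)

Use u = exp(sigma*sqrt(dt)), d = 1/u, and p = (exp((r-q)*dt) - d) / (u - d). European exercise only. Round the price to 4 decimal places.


dt = T/N = 0.125000
u = exp(sigma*sqrt(dt)) = 1.164193; d = 1/u = 0.858964
p = (exp((r-q)*dt) - d) / (u - d) = 0.482195
Discount per step: exp(-r*dt) = 0.993894
Stock lattice S(k, i) with i counting down-moves:
  k=0: S(0,0) = 48.1300
  k=1: S(1,0) = 56.0326; S(1,1) = 41.3420
  k=2: S(2,0) = 65.2327; S(2,1) = 48.1300; S(2,2) = 35.5113
Terminal payoffs V(N, i) = max(S_T - K, 0):
  V(2,0) = 23.042747; V(2,1) = 5.940000; V(2,2) = 0.000000
Backward induction: V(k, i) = exp(-r*dt) * [p * V(k+1, i) + (1-p) * V(k+1, i+1)].
  V(1,0) = exp(-r*dt) * [p*23.042747 + (1-p)*5.940000] = 14.100223
  V(1,1) = exp(-r*dt) * [p*5.940000 + (1-p)*0.000000] = 2.846746
  V(0,0) = exp(-r*dt) * [p*14.100223 + (1-p)*2.846746] = 8.222593

Answer: Price = V(0,0) = 8.2226


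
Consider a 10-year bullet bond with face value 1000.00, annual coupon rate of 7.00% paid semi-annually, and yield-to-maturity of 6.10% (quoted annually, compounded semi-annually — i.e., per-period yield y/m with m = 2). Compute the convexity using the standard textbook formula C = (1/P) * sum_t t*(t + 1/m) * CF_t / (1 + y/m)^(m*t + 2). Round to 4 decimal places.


Answer: Convexity = 65.9925

Derivation:
Coupon per period c = face * coupon_rate / m = 35.000000
Periods per year m = 2; per-period yield y/m = 0.030500
Number of cashflows N = 20
Cashflows (t years, CF_t, discount factor 1/(1+y/m)^(m*t), PV):
  t = 0.5000: CF_t = 35.000000, DF = 0.970403, PV = 33.964095
  t = 1.0000: CF_t = 35.000000, DF = 0.941681, PV = 32.958850
  t = 1.5000: CF_t = 35.000000, DF = 0.913810, PV = 31.983358
  t = 2.0000: CF_t = 35.000000, DF = 0.886764, PV = 31.036737
  t = 2.5000: CF_t = 35.000000, DF = 0.860518, PV = 30.118134
  t = 3.0000: CF_t = 35.000000, DF = 0.835049, PV = 29.226719
  t = 3.5000: CF_t = 35.000000, DF = 0.810334, PV = 28.361688
  t = 4.0000: CF_t = 35.000000, DF = 0.786350, PV = 27.522259
  t = 4.5000: CF_t = 35.000000, DF = 0.763076, PV = 26.707675
  t = 5.0000: CF_t = 35.000000, DF = 0.740491, PV = 25.917200
  t = 5.5000: CF_t = 35.000000, DF = 0.718575, PV = 25.150121
  t = 6.0000: CF_t = 35.000000, DF = 0.697307, PV = 24.405746
  t = 6.5000: CF_t = 35.000000, DF = 0.676669, PV = 23.683402
  t = 7.0000: CF_t = 35.000000, DF = 0.656641, PV = 22.982438
  t = 7.5000: CF_t = 35.000000, DF = 0.637206, PV = 22.302220
  t = 8.0000: CF_t = 35.000000, DF = 0.618347, PV = 21.642135
  t = 8.5000: CF_t = 35.000000, DF = 0.600045, PV = 21.001587
  t = 9.0000: CF_t = 35.000000, DF = 0.582286, PV = 20.379997
  t = 9.5000: CF_t = 35.000000, DF = 0.565052, PV = 19.776804
  t = 10.0000: CF_t = 1035.000000, DF = 0.548328, PV = 567.519028
Price P = sum_t PV_t = 1066.640196
Convexity numerator sum_t t*(t + 1/m) * CF_t / (1+y/m)^(m*t + 2):
  t = 0.5000: term = 15.991679
  t = 1.0000: term = 46.555106
  t = 1.5000: term = 90.354403
  t = 2.0000: term = 146.133596
  t = 2.5000: term = 212.712658
  t = 3.0000: term = 288.983718
  t = 3.5000: term = 373.907447
  t = 4.0000: term = 466.509603
  t = 4.5000: term = 565.877733
  t = 5.0000: term = 671.158021
  t = 5.5000: term = 781.552281
  t = 6.0000: term = 896.315085
  t = 6.5000: term = 1014.751026
  t = 7.0000: term = 1136.212100
  t = 7.5000: term = 1260.095210
  t = 8.0000: term = 1385.839791
  t = 8.5000: term = 1512.925536
  t = 9.0000: term = 1640.870234
  t = 9.5000: term = 1769.227704
  t = 10.0000: term = 56114.323860
Convexity = (1/P) * sum = 70390.296792 / 1066.640196 = 65.992541


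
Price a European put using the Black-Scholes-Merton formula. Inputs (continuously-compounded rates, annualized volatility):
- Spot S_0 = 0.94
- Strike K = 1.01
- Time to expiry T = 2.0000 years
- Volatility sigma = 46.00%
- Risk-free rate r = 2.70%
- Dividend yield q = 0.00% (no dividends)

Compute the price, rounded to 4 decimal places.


d1 = (ln(S/K) + (r - q + 0.5*sigma^2) * T) / (sigma * sqrt(T)) = 0.29786760
d2 = d1 - sigma * sqrt(T) = -0.35267064
exp(-rT) = 0.94743211; exp(-qT) = 1.00000000
P = K * exp(-rT) * N(-d2) - S_0 * exp(-qT) * N(-d1)
N(-d1) = 0.38290211; N(-d2) = 0.63783231
P = 1.0100 * 0.94743211 * 0.63783231 - 0.9400 * 1.00000000 * 0.38290211 = 0.2504

Answer: Price = 0.2504


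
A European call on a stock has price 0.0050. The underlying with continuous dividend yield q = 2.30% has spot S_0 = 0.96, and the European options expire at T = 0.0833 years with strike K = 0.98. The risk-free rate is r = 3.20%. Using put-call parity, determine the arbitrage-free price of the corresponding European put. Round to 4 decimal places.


Answer: Put price = 0.0242

Derivation:
Put-call parity: C - P = S_0 * exp(-qT) - K * exp(-rT).
S_0 * exp(-qT) = 0.9600 * 0.99808593 = 0.95816250
K * exp(-rT) = 0.9800 * 0.99733795 = 0.97739119
P = C - S*exp(-qT) + K*exp(-rT)
P = 0.0050 - 0.95816250 + 0.97739119 = 0.0242


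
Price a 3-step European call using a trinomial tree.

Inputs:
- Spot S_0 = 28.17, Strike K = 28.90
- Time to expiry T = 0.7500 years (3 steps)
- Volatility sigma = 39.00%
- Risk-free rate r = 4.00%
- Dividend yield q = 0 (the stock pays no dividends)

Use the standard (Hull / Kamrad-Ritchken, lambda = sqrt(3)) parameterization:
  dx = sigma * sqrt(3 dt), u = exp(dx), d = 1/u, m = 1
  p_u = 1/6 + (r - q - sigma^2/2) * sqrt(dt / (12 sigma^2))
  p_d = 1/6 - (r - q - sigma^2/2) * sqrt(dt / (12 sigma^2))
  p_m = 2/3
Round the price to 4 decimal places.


Answer: Price = V(0,0) = 3.6085

Derivation:
dt = T/N = 0.250000; dx = sigma*sqrt(3*dt) = 0.337750
u = exp(dx) = 1.401790; d = 1/u = 0.713374
p_u = 0.153325, p_m = 0.666667, p_d = 0.180009
Discount per step: exp(-r*dt) = 0.990050
Stock lattice S(k, j) with j the centered position index:
  k=0: S(0,+0) = 28.1700
  k=1: S(1,-1) = 20.0957; S(1,+0) = 28.1700; S(1,+1) = 39.4884
  k=2: S(2,-2) = 14.3358; S(2,-1) = 20.0957; S(2,+0) = 28.1700; S(2,+1) = 39.4884; S(2,+2) = 55.3545
  k=3: S(3,-3) = 10.2268; S(3,-2) = 14.3358; S(3,-1) = 20.0957; S(3,+0) = 28.1700; S(3,+1) = 39.4884; S(3,+2) = 55.3545; S(3,+3) = 77.5953
Terminal payoffs V(N, j) = max(S_T - K, 0):
  V(3,-3) = 0.000000; V(3,-2) = 0.000000; V(3,-1) = 0.000000; V(3,+0) = 0.000000; V(3,+1) = 10.588421; V(3,+2) = 26.454469; V(3,+3) = 48.695335
Backward induction: V(k, j) = exp(-r*dt) * [p_u * V(k+1, j+1) + p_m * V(k+1, j) + p_d * V(k+1, j-1)]
  V(2,-2) = exp(-r*dt) * [p_u*0.000000 + p_m*0.000000 + p_d*0.000000] = 0.000000
  V(2,-1) = exp(-r*dt) * [p_u*0.000000 + p_m*0.000000 + p_d*0.000000] = 0.000000
  V(2,+0) = exp(-r*dt) * [p_u*10.588421 + p_m*0.000000 + p_d*0.000000] = 1.607313
  V(2,+1) = exp(-r*dt) * [p_u*26.454469 + p_m*10.588421 + p_d*0.000000] = 11.004474
  V(2,+2) = exp(-r*dt) * [p_u*48.695335 + p_m*26.454469 + p_d*10.588421] = 26.739778
  V(1,-1) = exp(-r*dt) * [p_u*1.607313 + p_m*0.000000 + p_d*0.000000] = 0.243989
  V(1,+0) = exp(-r*dt) * [p_u*11.004474 + p_m*1.607313 + p_d*0.000000] = 2.731349
  V(1,+1) = exp(-r*dt) * [p_u*26.739778 + p_m*11.004474 + p_d*1.607313] = 11.608844
  V(0,+0) = exp(-r*dt) * [p_u*11.608844 + p_m*2.731349 + p_d*0.243989] = 3.608476


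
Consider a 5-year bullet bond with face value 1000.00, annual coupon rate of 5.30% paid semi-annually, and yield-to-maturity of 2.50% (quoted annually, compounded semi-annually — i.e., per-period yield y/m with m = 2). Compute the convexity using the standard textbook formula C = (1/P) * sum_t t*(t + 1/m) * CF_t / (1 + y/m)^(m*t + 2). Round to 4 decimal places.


Coupon per period c = face * coupon_rate / m = 26.500000
Periods per year m = 2; per-period yield y/m = 0.012500
Number of cashflows N = 10
Cashflows (t years, CF_t, discount factor 1/(1+y/m)^(m*t), PV):
  t = 0.5000: CF_t = 26.500000, DF = 0.987654, PV = 26.172840
  t = 1.0000: CF_t = 26.500000, DF = 0.975461, PV = 25.849718
  t = 1.5000: CF_t = 26.500000, DF = 0.963418, PV = 25.530586
  t = 2.0000: CF_t = 26.500000, DF = 0.951524, PV = 25.215393
  t = 2.5000: CF_t = 26.500000, DF = 0.939777, PV = 24.904092
  t = 3.0000: CF_t = 26.500000, DF = 0.928175, PV = 24.596634
  t = 3.5000: CF_t = 26.500000, DF = 0.916716, PV = 24.292972
  t = 4.0000: CF_t = 26.500000, DF = 0.905398, PV = 23.993059
  t = 4.5000: CF_t = 26.500000, DF = 0.894221, PV = 23.696848
  t = 5.0000: CF_t = 1026.500000, DF = 0.883181, PV = 906.585221
Price P = sum_t PV_t = 1130.837363
Convexity numerator sum_t t*(t + 1/m) * CF_t / (1+y/m)^(m*t + 2):
  t = 0.5000: term = 12.765293
  t = 1.0000: term = 37.823090
  t = 1.5000: term = 74.712276
  t = 2.0000: term = 122.983171
  t = 2.5000: term = 182.197290
  t = 3.0000: term = 251.927118
  t = 3.5000: term = 331.755875
  t = 4.0000: term = 421.277302
  t = 4.5000: term = 520.095434
  t = 5.0000: term = 24319.310904
Convexity = (1/P) * sum = 26274.847754 / 1130.837363 = 23.234860

Answer: Convexity = 23.2349


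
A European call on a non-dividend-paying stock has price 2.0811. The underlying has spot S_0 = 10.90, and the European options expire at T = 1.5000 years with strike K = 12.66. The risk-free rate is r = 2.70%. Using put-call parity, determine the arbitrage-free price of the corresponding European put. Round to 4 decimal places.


Answer: Put price = 3.3386

Derivation:
Put-call parity: C - P = S_0 * exp(-qT) - K * exp(-rT).
S_0 * exp(-qT) = 10.9000 * 1.00000000 = 10.90000000
K * exp(-rT) = 12.6600 * 0.96030916 = 12.15751402
P = C - S*exp(-qT) + K*exp(-rT)
P = 2.0811 - 10.90000000 + 12.15751402 = 3.3386


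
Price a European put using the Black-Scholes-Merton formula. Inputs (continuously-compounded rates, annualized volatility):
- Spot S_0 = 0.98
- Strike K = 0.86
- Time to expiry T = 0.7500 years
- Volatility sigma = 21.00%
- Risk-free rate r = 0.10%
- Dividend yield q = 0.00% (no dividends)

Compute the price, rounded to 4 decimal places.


d1 = (ln(S/K) + (r - q + 0.5*sigma^2) * T) / (sigma * sqrt(T)) = 0.81328134
d2 = d1 - sigma * sqrt(T) = 0.63141600
exp(-rT) = 0.99925028; exp(-qT) = 1.00000000
P = K * exp(-rT) * N(-d2) - S_0 * exp(-qT) * N(-d1)
N(-d1) = 0.20802839; N(-d2) = 0.26388428
P = 0.8600 * 0.99925028 * 0.26388428 - 0.9800 * 1.00000000 * 0.20802839 = 0.0229

Answer: Price = 0.0229


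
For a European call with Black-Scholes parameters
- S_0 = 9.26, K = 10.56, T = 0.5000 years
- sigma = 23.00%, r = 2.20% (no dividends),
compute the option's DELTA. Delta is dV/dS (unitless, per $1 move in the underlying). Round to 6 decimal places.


Answer: Delta = 0.255011

Derivation:
d1 = -0.6588035768; d2 = -0.8214381364
phi(d1) = 0.3211170407; exp(-qT) = 1.0000000000; exp(-rT) = 0.9890602788
N(d1) = 0.2550109551
Delta = exp(-qT) * N(d1) = 1.0000000000 * 0.2550109551 = 0.255011


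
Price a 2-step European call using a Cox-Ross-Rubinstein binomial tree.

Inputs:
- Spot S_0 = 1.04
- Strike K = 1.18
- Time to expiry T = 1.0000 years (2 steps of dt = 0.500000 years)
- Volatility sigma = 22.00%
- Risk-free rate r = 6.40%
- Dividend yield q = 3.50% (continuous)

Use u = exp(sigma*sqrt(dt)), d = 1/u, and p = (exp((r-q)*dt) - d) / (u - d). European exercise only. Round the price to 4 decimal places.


dt = T/N = 0.500000
u = exp(sigma*sqrt(dt)) = 1.168316; d = 1/u = 0.855933
p = (exp((r-q)*dt) - d) / (u - d) = 0.507943
Discount per step: exp(-r*dt) = 0.968507
Stock lattice S(k, i) with i counting down-moves:
  k=0: S(0,0) = 1.0400
  k=1: S(1,0) = 1.2150; S(1,1) = 0.8902
  k=2: S(2,0) = 1.4196; S(2,1) = 1.0400; S(2,2) = 0.7619
Terminal payoffs V(N, i) = max(S_T - K, 0):
  V(2,0) = 0.239561; V(2,1) = 0.000000; V(2,2) = 0.000000
Backward induction: V(k, i) = exp(-r*dt) * [p * V(k+1, i) + (1-p) * V(k+1, i+1)].
  V(1,0) = exp(-r*dt) * [p*0.239561 + (1-p)*0.000000] = 0.117851
  V(1,1) = exp(-r*dt) * [p*0.000000 + (1-p)*0.000000] = 0.000000
  V(0,0) = exp(-r*dt) * [p*0.117851 + (1-p)*0.000000] = 0.057976

Answer: Price = V(0,0) = 0.0580


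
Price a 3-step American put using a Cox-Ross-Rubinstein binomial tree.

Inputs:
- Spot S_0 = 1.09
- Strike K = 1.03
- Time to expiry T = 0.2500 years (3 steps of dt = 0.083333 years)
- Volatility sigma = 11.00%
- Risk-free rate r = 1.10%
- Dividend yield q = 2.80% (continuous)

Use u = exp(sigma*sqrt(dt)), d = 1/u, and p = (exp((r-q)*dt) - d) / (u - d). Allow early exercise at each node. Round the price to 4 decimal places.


Answer: Price = V(0,0) = 0.0058

Derivation:
dt = T/N = 0.083333
u = exp(sigma*sqrt(dt)) = 1.032264; d = 1/u = 0.968745
p = (exp((r-q)*dt) - d) / (u - d) = 0.469775
Discount per step: exp(-r*dt) = 0.999084
Stock lattice S(k, i) with i counting down-moves:
  k=0: S(0,0) = 1.0900
  k=1: S(1,0) = 1.1252; S(1,1) = 1.0559
  k=2: S(2,0) = 1.1615; S(2,1) = 1.0900; S(2,2) = 1.0229
  k=3: S(3,0) = 1.1989; S(3,1) = 1.1252; S(3,2) = 1.0559; S(3,3) = 0.9910
Terminal payoffs V(N, i) = max(K - S_T, 0):
  V(3,0) = 0.000000; V(3,1) = 0.000000; V(3,2) = 0.000000; V(3,3) = 0.039044
Backward induction: V(k, i) = exp(-r*dt) * [p * V(k+1, i) + (1-p) * V(k+1, i+1)]; then take max(V_cont, immediate exercise) for American.
  V(2,0) = exp(-r*dt) * [p*0.000000 + (1-p)*0.000000] = 0.000000; exercise = 0.000000; V(2,0) = max -> 0.000000
  V(2,1) = exp(-r*dt) * [p*0.000000 + (1-p)*0.000000] = 0.000000; exercise = 0.000000; V(2,1) = max -> 0.000000
  V(2,2) = exp(-r*dt) * [p*0.000000 + (1-p)*0.039044] = 0.020683; exercise = 0.007072; V(2,2) = max -> 0.020683
  V(1,0) = exp(-r*dt) * [p*0.000000 + (1-p)*0.000000] = 0.000000; exercise = 0.000000; V(1,0) = max -> 0.000000
  V(1,1) = exp(-r*dt) * [p*0.000000 + (1-p)*0.020683] = 0.010957; exercise = 0.000000; V(1,1) = max -> 0.010957
  V(0,0) = exp(-r*dt) * [p*0.000000 + (1-p)*0.010957] = 0.005804; exercise = 0.000000; V(0,0) = max -> 0.005804


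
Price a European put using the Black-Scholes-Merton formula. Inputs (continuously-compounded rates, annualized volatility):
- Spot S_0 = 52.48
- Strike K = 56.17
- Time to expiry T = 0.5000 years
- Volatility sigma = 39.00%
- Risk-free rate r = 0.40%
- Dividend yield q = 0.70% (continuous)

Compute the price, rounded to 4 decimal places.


d1 = (ln(S/K) + (r - q + 0.5*sigma^2) * T) / (sigma * sqrt(T)) = -0.11395538
d2 = d1 - sigma * sqrt(T) = -0.38972702
exp(-rT) = 0.99800200; exp(-qT) = 0.99650612
P = K * exp(-rT) * N(-d2) - S_0 * exp(-qT) * N(-d1)
N(-d1) = 0.54536342; N(-d2) = 0.65163079
P = 56.1700 * 0.99800200 * 0.65163079 - 52.4800 * 0.99650612 * 0.54536342 = 8.0083

Answer: Price = 8.0083


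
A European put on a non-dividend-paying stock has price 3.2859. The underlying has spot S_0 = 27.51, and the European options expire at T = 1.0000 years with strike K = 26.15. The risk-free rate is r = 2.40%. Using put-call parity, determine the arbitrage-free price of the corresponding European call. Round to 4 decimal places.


Answer: Call price = 5.2660

Derivation:
Put-call parity: C - P = S_0 * exp(-qT) - K * exp(-rT).
S_0 * exp(-qT) = 27.5100 * 1.00000000 = 27.51000000
K * exp(-rT) = 26.1500 * 0.97628571 = 25.52987131
C = P + S*exp(-qT) - K*exp(-rT)
C = 3.2859 + 27.51000000 - 25.52987131 = 5.2660


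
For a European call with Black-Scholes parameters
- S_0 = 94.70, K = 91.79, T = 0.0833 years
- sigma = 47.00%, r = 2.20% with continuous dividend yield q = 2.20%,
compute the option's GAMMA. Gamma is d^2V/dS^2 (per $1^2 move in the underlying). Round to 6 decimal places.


Answer: Gamma = 0.029653

Derivation:
d1 = 0.2979069208; d2 = 0.1622567457
phi(d1) = 0.3816265372; exp(-qT) = 0.9981690782; exp(-rT) = 0.9981690782
Gamma = exp(-qT) * phi(d1) / (S * sigma * sqrt(T)) = 0.9981690782 * 0.3816265372 / (94.7000 * 0.4700 * 0.2886173938) = 0.029653


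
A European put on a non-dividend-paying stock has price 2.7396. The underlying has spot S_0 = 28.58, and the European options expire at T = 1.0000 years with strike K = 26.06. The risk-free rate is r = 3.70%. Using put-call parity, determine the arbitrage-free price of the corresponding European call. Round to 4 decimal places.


Answer: Call price = 6.2062

Derivation:
Put-call parity: C - P = S_0 * exp(-qT) - K * exp(-rT).
S_0 * exp(-qT) = 28.5800 * 1.00000000 = 28.58000000
K * exp(-rT) = 26.0600 * 0.96367614 = 25.11340009
C = P + S*exp(-qT) - K*exp(-rT)
C = 2.7396 + 28.58000000 - 25.11340009 = 6.2062


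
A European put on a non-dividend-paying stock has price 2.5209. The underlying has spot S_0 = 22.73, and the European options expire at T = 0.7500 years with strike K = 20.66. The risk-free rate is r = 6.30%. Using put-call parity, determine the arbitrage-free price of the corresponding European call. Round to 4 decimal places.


Put-call parity: C - P = S_0 * exp(-qT) - K * exp(-rT).
S_0 * exp(-qT) = 22.7300 * 1.00000000 = 22.73000000
K * exp(-rT) = 20.6600 * 0.95384891 = 19.70651839
C = P + S*exp(-qT) - K*exp(-rT)
C = 2.5209 + 22.73000000 - 19.70651839 = 5.5444

Answer: Call price = 5.5444


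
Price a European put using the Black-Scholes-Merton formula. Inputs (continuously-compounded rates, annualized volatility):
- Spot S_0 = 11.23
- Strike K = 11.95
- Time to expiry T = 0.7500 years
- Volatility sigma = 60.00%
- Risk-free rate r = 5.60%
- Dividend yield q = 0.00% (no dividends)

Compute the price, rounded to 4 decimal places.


d1 = (ln(S/K) + (r - q + 0.5*sigma^2) * T) / (sigma * sqrt(T)) = 0.22104334
d2 = d1 - sigma * sqrt(T) = -0.29857190
exp(-rT) = 0.95886978; exp(-qT) = 1.00000000
P = K * exp(-rT) * N(-d2) - S_0 * exp(-qT) * N(-d1)
N(-d1) = 0.41252934; N(-d2) = 0.61736665
P = 11.9500 * 0.95886978 * 0.61736665 - 11.2300 * 1.00000000 * 0.41252934 = 2.4414

Answer: Price = 2.4414


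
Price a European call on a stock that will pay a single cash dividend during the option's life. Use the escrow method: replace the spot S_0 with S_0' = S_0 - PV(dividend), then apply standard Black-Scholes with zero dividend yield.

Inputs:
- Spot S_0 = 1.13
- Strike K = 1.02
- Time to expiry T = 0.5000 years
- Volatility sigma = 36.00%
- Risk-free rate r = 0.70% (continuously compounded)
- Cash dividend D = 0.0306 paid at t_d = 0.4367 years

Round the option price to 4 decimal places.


Answer: Price = 0.1537

Derivation:
PV(D) = D * exp(-r * t_d) = 0.0306 * 0.99694777 = 0.03050660
S_0' = S_0 - PV(D) = 1.1300 - 0.03050660 = 1.09949340
d1 = (ln(S_0'/K) + (r + sigma^2/2)*T) / (sigma*sqrt(T)) = 0.43584058
d2 = d1 - sigma*sqrt(T) = 0.18128214
exp(-rT) = 0.99650612
N(d1) = 0.66852380; N(d2) = 0.57192694
C = S_0' * N(d1) - K * exp(-rT) * N(d2) = 1.09949340 * 0.66852380 - 1.0200 * 0.99650612 * 0.57192694 = 0.1537


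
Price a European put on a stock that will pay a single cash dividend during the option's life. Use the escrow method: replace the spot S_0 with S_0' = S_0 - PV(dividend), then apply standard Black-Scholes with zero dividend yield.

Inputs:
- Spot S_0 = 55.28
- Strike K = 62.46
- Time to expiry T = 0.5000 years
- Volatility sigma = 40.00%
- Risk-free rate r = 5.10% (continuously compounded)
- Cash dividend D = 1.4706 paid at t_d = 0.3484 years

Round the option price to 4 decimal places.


Answer: Price = 10.5736

Derivation:
PV(D) = D * exp(-r * t_d) = 1.4706 * 0.98238853 = 1.44470057
S_0' = S_0 - PV(D) = 55.2800 - 1.44470057 = 53.83529943
d1 = (ln(S_0'/K) + (r + sigma^2/2)*T) / (sigma*sqrt(T)) = -0.29379218
d2 = d1 - sigma*sqrt(T) = -0.57663489
exp(-rT) = 0.97482238
N(-d1) = 0.61554164; N(-d2) = 0.71790694
P = K * exp(-rT) * N(-d2) - S_0' * N(-d1) = 62.4600 * 0.97482238 * 0.71790694 - 53.83529943 * 0.61554164 = 10.5736


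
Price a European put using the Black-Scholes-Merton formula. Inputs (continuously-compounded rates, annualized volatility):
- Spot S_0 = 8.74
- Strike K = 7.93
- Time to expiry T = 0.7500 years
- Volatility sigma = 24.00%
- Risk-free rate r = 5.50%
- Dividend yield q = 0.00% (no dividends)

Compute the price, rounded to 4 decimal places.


d1 = (ln(S/K) + (r - q + 0.5*sigma^2) * T) / (sigma * sqrt(T)) = 0.77031590
d2 = d1 - sigma * sqrt(T) = 0.56246981
exp(-rT) = 0.95958920; exp(-qT) = 1.00000000
P = K * exp(-rT) * N(-d2) - S_0 * exp(-qT) * N(-d1)
N(-d1) = 0.22055626; N(-d2) = 0.28689798
P = 7.9300 * 0.95958920 * 0.28689798 - 8.7400 * 1.00000000 * 0.22055626 = 0.2555

Answer: Price = 0.2555


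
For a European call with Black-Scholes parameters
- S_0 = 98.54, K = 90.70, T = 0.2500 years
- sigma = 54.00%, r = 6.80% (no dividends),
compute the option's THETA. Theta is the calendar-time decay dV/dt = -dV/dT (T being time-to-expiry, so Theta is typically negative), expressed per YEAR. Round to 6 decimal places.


d1 = 0.5050192592; d2 = 0.2350192592
phi(d1) = 0.3511784573; exp(-qT) = 1.0000000000; exp(-rT) = 0.9831436846
Theta = -S*exp(-qT)*phi(d1)*sigma/(2*sqrt(T)) - r*K*exp(-rT)*N(d2) + q*S*exp(-qT)*N(d1)
N(d1) = 0.6932273455; N(d2) = 0.5929031074; sqrt(T) = 0.5000000000
Term 1 = -98.5400 * 1.0000000000 * 0.3511784573 * 0.5400 / (2 * 0.5000000000) = -18.6867675985
Term 2 = -0.0680 * 90.7000 * 0.9831436846 * 0.5929031074 = -3.5951492130
Term 3 = 0 (no dividend yield, q = 0)
Theta = -18.6867675985 + (-3.5951492130) + (0.0000000000) = -22.281917

Answer: Theta = -22.281917


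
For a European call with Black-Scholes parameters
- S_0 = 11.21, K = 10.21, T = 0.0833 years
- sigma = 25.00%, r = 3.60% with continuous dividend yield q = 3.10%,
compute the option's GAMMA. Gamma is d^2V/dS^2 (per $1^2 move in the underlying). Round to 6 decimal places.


Answer: Gamma = 0.201304

Derivation:
d1 = 1.3368318332; d2 = 1.2646774847
phi(d1) = 0.1632458049; exp(-qT) = 0.9974210313; exp(-rT) = 0.9970056919
Gamma = exp(-qT) * phi(d1) / (S * sigma * sqrt(T)) = 0.9974210313 * 0.1632458049 / (11.2100 * 0.2500 * 0.2886173938) = 0.201304


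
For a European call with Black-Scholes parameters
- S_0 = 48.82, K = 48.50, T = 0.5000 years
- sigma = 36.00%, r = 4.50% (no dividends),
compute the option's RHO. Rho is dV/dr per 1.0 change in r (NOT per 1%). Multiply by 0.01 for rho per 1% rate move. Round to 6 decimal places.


d1 = 0.2415015850; d2 = -0.0130568563
phi(d1) = 0.3874765140; exp(-qT) = 1.0000000000; exp(-rT) = 0.9777512372
N(d2) = 0.4947912160
Rho = K*T*exp(-rT)*N(d2) = 48.5000 * 0.5000 * 0.9777512372 * 0.4947912160 = 11.731731

Answer: Rho = 11.731731


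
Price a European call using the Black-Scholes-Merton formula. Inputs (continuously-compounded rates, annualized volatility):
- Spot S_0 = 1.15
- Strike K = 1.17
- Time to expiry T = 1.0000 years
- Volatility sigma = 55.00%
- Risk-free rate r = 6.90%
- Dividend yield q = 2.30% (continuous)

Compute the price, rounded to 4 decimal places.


d1 = (ln(S/K) + (r - q + 0.5*sigma^2) * T) / (sigma * sqrt(T)) = 0.32728762
d2 = d1 - sigma * sqrt(T) = -0.22271238
exp(-rT) = 0.93332668; exp(-qT) = 0.97726248
C = S_0 * exp(-qT) * N(d1) - K * exp(-rT) * N(d2)
N(d1) = 0.62827482; N(d2) = 0.41187968
C = 1.1500 * 0.97726248 * 0.62827482 - 1.1700 * 0.93332668 * 0.41187968 = 0.2563

Answer: Price = 0.2563


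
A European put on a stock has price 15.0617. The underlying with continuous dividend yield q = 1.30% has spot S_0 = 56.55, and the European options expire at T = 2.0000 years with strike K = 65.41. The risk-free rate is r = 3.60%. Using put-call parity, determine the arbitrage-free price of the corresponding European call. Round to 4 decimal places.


Answer: Call price = 9.2943

Derivation:
Put-call parity: C - P = S_0 * exp(-qT) - K * exp(-rT).
S_0 * exp(-qT) = 56.5500 * 0.97433509 = 55.09864932
K * exp(-rT) = 65.4100 * 0.93053090 = 60.86602590
C = P + S*exp(-qT) - K*exp(-rT)
C = 15.0617 + 55.09864932 - 60.86602590 = 9.2943


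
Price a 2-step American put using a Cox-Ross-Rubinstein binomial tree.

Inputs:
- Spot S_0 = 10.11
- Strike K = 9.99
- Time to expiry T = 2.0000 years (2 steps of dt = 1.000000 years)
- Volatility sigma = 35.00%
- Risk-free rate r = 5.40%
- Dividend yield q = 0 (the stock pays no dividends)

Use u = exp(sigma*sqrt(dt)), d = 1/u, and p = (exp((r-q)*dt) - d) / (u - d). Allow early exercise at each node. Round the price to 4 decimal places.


Answer: Price = V(0,0) = 1.3818

Derivation:
dt = T/N = 1.000000
u = exp(sigma*sqrt(dt)) = 1.419068; d = 1/u = 0.704688
p = (exp((r-q)*dt) - d) / (u - d) = 0.491051
Discount per step: exp(-r*dt) = 0.947432
Stock lattice S(k, i) with i counting down-moves:
  k=0: S(0,0) = 10.1100
  k=1: S(1,0) = 14.3468; S(1,1) = 7.1244
  k=2: S(2,0) = 20.3590; S(2,1) = 10.1100; S(2,2) = 5.0205
Terminal payoffs V(N, i) = max(K - S_T, 0):
  V(2,0) = 0.000000; V(2,1) = 0.000000; V(2,2) = 4.969523
Backward induction: V(k, i) = exp(-r*dt) * [p * V(k+1, i) + (1-p) * V(k+1, i+1)]; then take max(V_cont, immediate exercise) for American.
  V(1,0) = exp(-r*dt) * [p*0.000000 + (1-p)*0.000000] = 0.000000; exercise = 0.000000; V(1,0) = max -> 0.000000
  V(1,1) = exp(-r*dt) * [p*0.000000 + (1-p)*4.969523] = 2.396279; exercise = 2.865603; V(1,1) = max -> 2.865603
  V(0,0) = exp(-r*dt) * [p*0.000000 + (1-p)*2.865603] = 1.381779; exercise = 0.000000; V(0,0) = max -> 1.381779


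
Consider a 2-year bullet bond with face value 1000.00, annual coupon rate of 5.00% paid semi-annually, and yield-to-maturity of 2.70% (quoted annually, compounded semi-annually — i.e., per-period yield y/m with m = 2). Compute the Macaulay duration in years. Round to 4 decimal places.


Answer: Macaulay duration = 1.9298 years

Derivation:
Coupon per period c = face * coupon_rate / m = 25.000000
Periods per year m = 2; per-period yield y/m = 0.013500
Number of cashflows N = 4
Cashflows (t years, CF_t, discount factor 1/(1+y/m)^(m*t), PV):
  t = 0.5000: CF_t = 25.000000, DF = 0.986680, PV = 24.666996
  t = 1.0000: CF_t = 25.000000, DF = 0.973537, PV = 24.338427
  t = 1.5000: CF_t = 25.000000, DF = 0.960569, PV = 24.014235
  t = 2.0000: CF_t = 1025.000000, DF = 0.947774, PV = 971.468791
Price P = sum_t PV_t = 1044.488448
Macaulay numerator sum_t t * PV_t:
  t * PV_t at t = 0.5000: 12.333498
  t * PV_t at t = 1.0000: 24.338427
  t * PV_t at t = 1.5000: 36.021352
  t * PV_t at t = 2.0000: 1942.937582
Macaulay duration D = (sum_t t * PV_t) / P = 2015.630859 / 1044.488448 = 1.929778
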